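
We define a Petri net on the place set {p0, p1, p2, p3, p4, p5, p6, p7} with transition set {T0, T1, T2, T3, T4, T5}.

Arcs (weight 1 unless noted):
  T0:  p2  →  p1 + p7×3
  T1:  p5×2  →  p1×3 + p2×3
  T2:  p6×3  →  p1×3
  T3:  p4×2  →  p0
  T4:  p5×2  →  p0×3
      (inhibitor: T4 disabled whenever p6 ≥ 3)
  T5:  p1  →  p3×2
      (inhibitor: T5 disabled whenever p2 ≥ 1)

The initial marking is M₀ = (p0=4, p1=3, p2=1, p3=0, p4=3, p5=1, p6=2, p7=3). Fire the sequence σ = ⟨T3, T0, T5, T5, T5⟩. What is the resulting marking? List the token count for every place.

step 1: fire T3:  (p0=4, p1=3, p2=1, p3=0, p4=3, p5=1, p6=2, p7=3) → (p0=5, p1=3, p2=1, p3=0, p4=1, p5=1, p6=2, p7=3)
step 2: fire T0:  (p0=5, p1=3, p2=1, p3=0, p4=1, p5=1, p6=2, p7=3) → (p0=5, p1=4, p2=0, p3=0, p4=1, p5=1, p6=2, p7=6)
step 3: fire T5:  (p0=5, p1=4, p2=0, p3=0, p4=1, p5=1, p6=2, p7=6) → (p0=5, p1=3, p2=0, p3=2, p4=1, p5=1, p6=2, p7=6)
step 4: fire T5:  (p0=5, p1=3, p2=0, p3=2, p4=1, p5=1, p6=2, p7=6) → (p0=5, p1=2, p2=0, p3=4, p4=1, p5=1, p6=2, p7=6)
step 5: fire T5:  (p0=5, p1=2, p2=0, p3=4, p4=1, p5=1, p6=2, p7=6) → (p0=5, p1=1, p2=0, p3=6, p4=1, p5=1, p6=2, p7=6)

(p0=5, p1=1, p2=0, p3=6, p4=1, p5=1, p6=2, p7=6)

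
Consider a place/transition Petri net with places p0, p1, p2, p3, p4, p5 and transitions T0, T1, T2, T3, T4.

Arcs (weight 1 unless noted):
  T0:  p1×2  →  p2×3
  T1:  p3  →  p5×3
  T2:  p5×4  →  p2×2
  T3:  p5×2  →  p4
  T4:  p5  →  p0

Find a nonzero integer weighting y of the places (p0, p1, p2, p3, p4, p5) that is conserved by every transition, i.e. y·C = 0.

y = (p0:1, p1:3, p2:2, p3:3, p4:2, p5:1)

Incidence matrix C (rows=places, cols=transitions):
       T0   T1   T2   T3   T4
   p0   0    0    0    0    1
   p1  -2    0    0    0    0
   p2   3    0    2    0    0
   p3   0   -1    0    0    0
   p4   0    0    0    1    0
   p5   0    3   -4   -2   -1

Candidate y = [1, 3, 2, 3, 2, 1]; check y·C column-wise:
  col T0: 1·0 + 3·-2 + 2·3 + 3·0 + 2·0 + 1·0 = 0
  col T1: 1·0 + 3·0 + 2·0 + 3·-1 + 2·0 + 1·3 = 0
  col T2: 1·0 + 3·0 + 2·2 + 3·0 + 2·0 + 1·-4 = 0
  col T3: 1·0 + 3·0 + 2·0 + 3·0 + 2·1 + 1·-2 = 0
  col T4: 1·1 + 3·0 + 2·0 + 3·0 + 2·0 + 1·-1 = 0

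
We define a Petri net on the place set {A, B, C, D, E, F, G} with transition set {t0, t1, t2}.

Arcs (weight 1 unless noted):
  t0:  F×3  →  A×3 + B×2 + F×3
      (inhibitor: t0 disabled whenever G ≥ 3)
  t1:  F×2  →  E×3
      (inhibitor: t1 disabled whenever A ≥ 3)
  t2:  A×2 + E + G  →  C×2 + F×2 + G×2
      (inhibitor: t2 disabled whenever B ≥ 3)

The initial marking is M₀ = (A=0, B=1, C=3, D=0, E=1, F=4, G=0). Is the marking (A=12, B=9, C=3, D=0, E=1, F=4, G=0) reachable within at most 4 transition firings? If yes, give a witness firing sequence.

step 1: fire t0:  (A=0, B=1, C=3, D=0, E=1, F=4, G=0) → (A=3, B=3, C=3, D=0, E=1, F=4, G=0)
step 2: fire t0:  (A=3, B=3, C=3, D=0, E=1, F=4, G=0) → (A=6, B=5, C=3, D=0, E=1, F=4, G=0)
step 3: fire t0:  (A=6, B=5, C=3, D=0, E=1, F=4, G=0) → (A=9, B=7, C=3, D=0, E=1, F=4, G=0)
step 4: fire t0:  (A=9, B=7, C=3, D=0, E=1, F=4, G=0) → (A=12, B=9, C=3, D=0, E=1, F=4, G=0)

YES — reachable via ⟨t0, t0, t0, t0⟩ (4 firings)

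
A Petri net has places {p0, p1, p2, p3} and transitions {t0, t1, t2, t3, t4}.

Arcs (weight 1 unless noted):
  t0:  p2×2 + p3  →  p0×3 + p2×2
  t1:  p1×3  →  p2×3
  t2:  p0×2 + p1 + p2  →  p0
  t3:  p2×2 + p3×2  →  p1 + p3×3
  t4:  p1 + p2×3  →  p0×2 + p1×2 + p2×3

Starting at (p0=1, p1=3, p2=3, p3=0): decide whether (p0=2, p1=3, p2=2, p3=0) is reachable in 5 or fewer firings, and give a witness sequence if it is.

step 1: fire t4:  (p0=1, p1=3, p2=3, p3=0) → (p0=3, p1=4, p2=3, p3=0)
step 2: fire t2:  (p0=3, p1=4, p2=3, p3=0) → (p0=2, p1=3, p2=2, p3=0)

YES — reachable via ⟨t4, t2⟩ (2 firings)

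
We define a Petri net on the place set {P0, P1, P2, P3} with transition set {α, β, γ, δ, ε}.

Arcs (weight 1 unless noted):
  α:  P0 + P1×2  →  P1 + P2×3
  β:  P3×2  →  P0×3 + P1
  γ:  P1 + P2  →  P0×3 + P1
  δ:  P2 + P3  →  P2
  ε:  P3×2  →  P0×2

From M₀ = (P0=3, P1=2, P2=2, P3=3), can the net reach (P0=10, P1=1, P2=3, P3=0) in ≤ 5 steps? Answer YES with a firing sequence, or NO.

step 1: fire α:  (P0=3, P1=2, P2=2, P3=3) → (P0=2, P1=1, P2=5, P3=3)
step 2: fire γ:  (P0=2, P1=1, P2=5, P3=3) → (P0=5, P1=1, P2=4, P3=3)
step 3: fire γ:  (P0=5, P1=1, P2=4, P3=3) → (P0=8, P1=1, P2=3, P3=3)
step 4: fire δ:  (P0=8, P1=1, P2=3, P3=3) → (P0=8, P1=1, P2=3, P3=2)
step 5: fire ε:  (P0=8, P1=1, P2=3, P3=2) → (P0=10, P1=1, P2=3, P3=0)

YES — reachable via ⟨α, γ, γ, δ, ε⟩ (5 firings)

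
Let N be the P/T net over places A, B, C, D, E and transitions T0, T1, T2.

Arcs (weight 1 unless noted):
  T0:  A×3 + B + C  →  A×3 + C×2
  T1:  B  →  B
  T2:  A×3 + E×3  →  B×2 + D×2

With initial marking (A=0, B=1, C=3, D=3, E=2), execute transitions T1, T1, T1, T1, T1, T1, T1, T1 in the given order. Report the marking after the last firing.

(A=0, B=1, C=3, D=3, E=2)

step 1: fire T1:  (A=0, B=1, C=3, D=3, E=2) → (A=0, B=1, C=3, D=3, E=2)
step 2: fire T1:  (A=0, B=1, C=3, D=3, E=2) → (A=0, B=1, C=3, D=3, E=2)
step 3: fire T1:  (A=0, B=1, C=3, D=3, E=2) → (A=0, B=1, C=3, D=3, E=2)
step 4: fire T1:  (A=0, B=1, C=3, D=3, E=2) → (A=0, B=1, C=3, D=3, E=2)
step 5: fire T1:  (A=0, B=1, C=3, D=3, E=2) → (A=0, B=1, C=3, D=3, E=2)
step 6: fire T1:  (A=0, B=1, C=3, D=3, E=2) → (A=0, B=1, C=3, D=3, E=2)
step 7: fire T1:  (A=0, B=1, C=3, D=3, E=2) → (A=0, B=1, C=3, D=3, E=2)
step 8: fire T1:  (A=0, B=1, C=3, D=3, E=2) → (A=0, B=1, C=3, D=3, E=2)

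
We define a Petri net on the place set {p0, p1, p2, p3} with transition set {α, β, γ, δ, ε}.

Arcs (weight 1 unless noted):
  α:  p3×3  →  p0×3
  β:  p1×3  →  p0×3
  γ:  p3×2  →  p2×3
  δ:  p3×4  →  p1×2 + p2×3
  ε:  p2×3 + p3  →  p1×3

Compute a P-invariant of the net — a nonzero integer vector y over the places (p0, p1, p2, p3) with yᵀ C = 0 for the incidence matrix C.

y = (p0:3, p1:3, p2:2, p3:3)

Incidence matrix C (rows=places, cols=transitions):
        α    β    γ    δ    ε
   p0   3    3    0    0    0
   p1   0   -3    0    2    3
   p2   0    0    3    3   -3
   p3  -3    0   -2   -4   -1

Candidate y = [3, 3, 2, 3]; check y·C column-wise:
  col α: 3·3 + 3·0 + 2·0 + 3·-3 = 0
  col β: 3·3 + 3·-3 + 2·0 + 3·0 = 0
  col γ: 3·0 + 3·0 + 2·3 + 3·-2 = 0
  col δ: 3·0 + 3·2 + 2·3 + 3·-4 = 0
  col ε: 3·0 + 3·3 + 2·-3 + 3·-1 = 0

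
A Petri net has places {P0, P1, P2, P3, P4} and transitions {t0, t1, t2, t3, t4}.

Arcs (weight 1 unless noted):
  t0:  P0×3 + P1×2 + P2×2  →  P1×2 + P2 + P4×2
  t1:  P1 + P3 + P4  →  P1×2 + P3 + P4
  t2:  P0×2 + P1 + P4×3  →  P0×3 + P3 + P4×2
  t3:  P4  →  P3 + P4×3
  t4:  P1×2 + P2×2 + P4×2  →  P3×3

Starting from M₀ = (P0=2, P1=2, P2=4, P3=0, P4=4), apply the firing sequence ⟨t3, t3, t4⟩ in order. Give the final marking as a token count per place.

step 1: fire t3:  (P0=2, P1=2, P2=4, P3=0, P4=4) → (P0=2, P1=2, P2=4, P3=1, P4=6)
step 2: fire t3:  (P0=2, P1=2, P2=4, P3=1, P4=6) → (P0=2, P1=2, P2=4, P3=2, P4=8)
step 3: fire t4:  (P0=2, P1=2, P2=4, P3=2, P4=8) → (P0=2, P1=0, P2=2, P3=5, P4=6)

(P0=2, P1=0, P2=2, P3=5, P4=6)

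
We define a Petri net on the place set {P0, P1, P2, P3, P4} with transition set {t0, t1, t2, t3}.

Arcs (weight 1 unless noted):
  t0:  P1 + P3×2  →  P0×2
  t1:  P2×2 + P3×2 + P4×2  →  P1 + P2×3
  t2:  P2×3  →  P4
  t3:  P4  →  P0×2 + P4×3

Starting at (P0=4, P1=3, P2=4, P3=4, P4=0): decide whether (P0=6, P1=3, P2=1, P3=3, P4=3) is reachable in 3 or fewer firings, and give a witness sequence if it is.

NO — not reachable within 3 firings

depth 0: 1 marking
depth 1: 3 markings reached so far
depth 2: 6 markings reached so far
depth 3: 9 markings reached so far
target is not among the 9 markings reachable within 3 steps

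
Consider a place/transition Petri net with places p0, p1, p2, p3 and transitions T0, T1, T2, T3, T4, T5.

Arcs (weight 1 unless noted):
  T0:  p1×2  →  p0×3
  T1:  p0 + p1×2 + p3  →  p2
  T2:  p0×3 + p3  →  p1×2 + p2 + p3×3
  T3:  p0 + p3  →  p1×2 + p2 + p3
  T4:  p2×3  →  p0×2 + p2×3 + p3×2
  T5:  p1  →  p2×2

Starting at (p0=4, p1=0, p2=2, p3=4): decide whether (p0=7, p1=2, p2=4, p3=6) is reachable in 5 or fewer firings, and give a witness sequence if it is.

YES — reachable via ⟨T3, T0, T3, T4⟩ (4 firings)

step 1: fire T3:  (p0=4, p1=0, p2=2, p3=4) → (p0=3, p1=2, p2=3, p3=4)
step 2: fire T0:  (p0=3, p1=2, p2=3, p3=4) → (p0=6, p1=0, p2=3, p3=4)
step 3: fire T3:  (p0=6, p1=0, p2=3, p3=4) → (p0=5, p1=2, p2=4, p3=4)
step 4: fire T4:  (p0=5, p1=2, p2=4, p3=4) → (p0=7, p1=2, p2=4, p3=6)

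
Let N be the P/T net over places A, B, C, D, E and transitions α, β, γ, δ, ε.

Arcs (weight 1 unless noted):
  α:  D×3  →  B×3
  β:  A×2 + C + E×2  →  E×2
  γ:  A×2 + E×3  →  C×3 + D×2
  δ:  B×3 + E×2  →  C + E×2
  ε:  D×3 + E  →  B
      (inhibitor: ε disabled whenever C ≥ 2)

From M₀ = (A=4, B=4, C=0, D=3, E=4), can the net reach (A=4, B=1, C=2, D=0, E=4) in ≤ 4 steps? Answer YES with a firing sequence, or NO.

step 1: fire α:  (A=4, B=4, C=0, D=3, E=4) → (A=4, B=7, C=0, D=0, E=4)
step 2: fire δ:  (A=4, B=7, C=0, D=0, E=4) → (A=4, B=4, C=1, D=0, E=4)
step 3: fire δ:  (A=4, B=4, C=1, D=0, E=4) → (A=4, B=1, C=2, D=0, E=4)

YES — reachable via ⟨α, δ, δ⟩ (3 firings)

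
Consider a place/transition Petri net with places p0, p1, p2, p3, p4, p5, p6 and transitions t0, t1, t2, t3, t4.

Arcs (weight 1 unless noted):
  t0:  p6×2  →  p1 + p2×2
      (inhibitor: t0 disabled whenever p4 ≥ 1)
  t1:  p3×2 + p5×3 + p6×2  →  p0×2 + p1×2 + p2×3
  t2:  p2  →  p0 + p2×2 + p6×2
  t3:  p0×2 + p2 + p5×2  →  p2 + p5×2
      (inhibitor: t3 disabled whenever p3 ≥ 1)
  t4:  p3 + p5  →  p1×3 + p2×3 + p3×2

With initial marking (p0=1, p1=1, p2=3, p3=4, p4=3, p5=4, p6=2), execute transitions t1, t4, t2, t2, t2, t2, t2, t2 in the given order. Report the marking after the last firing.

(p0=9, p1=6, p2=15, p3=3, p4=3, p5=0, p6=12)

step 1: fire t1:  (p0=1, p1=1, p2=3, p3=4, p4=3, p5=4, p6=2) → (p0=3, p1=3, p2=6, p3=2, p4=3, p5=1, p6=0)
step 2: fire t4:  (p0=3, p1=3, p2=6, p3=2, p4=3, p5=1, p6=0) → (p0=3, p1=6, p2=9, p3=3, p4=3, p5=0, p6=0)
step 3: fire t2:  (p0=3, p1=6, p2=9, p3=3, p4=3, p5=0, p6=0) → (p0=4, p1=6, p2=10, p3=3, p4=3, p5=0, p6=2)
step 4: fire t2:  (p0=4, p1=6, p2=10, p3=3, p4=3, p5=0, p6=2) → (p0=5, p1=6, p2=11, p3=3, p4=3, p5=0, p6=4)
step 5: fire t2:  (p0=5, p1=6, p2=11, p3=3, p4=3, p5=0, p6=4) → (p0=6, p1=6, p2=12, p3=3, p4=3, p5=0, p6=6)
step 6: fire t2:  (p0=6, p1=6, p2=12, p3=3, p4=3, p5=0, p6=6) → (p0=7, p1=6, p2=13, p3=3, p4=3, p5=0, p6=8)
step 7: fire t2:  (p0=7, p1=6, p2=13, p3=3, p4=3, p5=0, p6=8) → (p0=8, p1=6, p2=14, p3=3, p4=3, p5=0, p6=10)
step 8: fire t2:  (p0=8, p1=6, p2=14, p3=3, p4=3, p5=0, p6=10) → (p0=9, p1=6, p2=15, p3=3, p4=3, p5=0, p6=12)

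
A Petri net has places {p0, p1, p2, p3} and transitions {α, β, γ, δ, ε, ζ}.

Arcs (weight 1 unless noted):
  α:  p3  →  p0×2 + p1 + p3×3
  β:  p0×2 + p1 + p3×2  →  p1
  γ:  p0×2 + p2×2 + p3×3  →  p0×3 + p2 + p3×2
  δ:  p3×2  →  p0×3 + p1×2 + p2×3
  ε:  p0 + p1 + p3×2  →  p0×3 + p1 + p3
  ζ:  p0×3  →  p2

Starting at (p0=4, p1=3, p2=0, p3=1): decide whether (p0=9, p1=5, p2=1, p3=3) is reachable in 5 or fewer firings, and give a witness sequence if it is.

step 1: fire α:  (p0=4, p1=3, p2=0, p3=1) → (p0=6, p1=4, p2=0, p3=3)
step 2: fire α:  (p0=6, p1=4, p2=0, p3=3) → (p0=8, p1=5, p2=0, p3=5)
step 3: fire ε:  (p0=8, p1=5, p2=0, p3=5) → (p0=10, p1=5, p2=0, p3=4)
step 4: fire ε:  (p0=10, p1=5, p2=0, p3=4) → (p0=12, p1=5, p2=0, p3=3)
step 5: fire ζ:  (p0=12, p1=5, p2=0, p3=3) → (p0=9, p1=5, p2=1, p3=3)

YES — reachable via ⟨α, α, ε, ε, ζ⟩ (5 firings)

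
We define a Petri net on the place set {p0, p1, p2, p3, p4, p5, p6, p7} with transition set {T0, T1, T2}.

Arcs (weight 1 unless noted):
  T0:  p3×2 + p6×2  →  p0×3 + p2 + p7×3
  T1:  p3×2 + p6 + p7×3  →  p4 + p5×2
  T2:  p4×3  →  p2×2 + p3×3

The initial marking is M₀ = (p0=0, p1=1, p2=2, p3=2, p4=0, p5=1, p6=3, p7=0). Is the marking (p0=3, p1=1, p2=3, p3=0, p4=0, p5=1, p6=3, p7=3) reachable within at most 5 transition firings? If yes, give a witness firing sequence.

NO — not reachable within 5 firings

depth 0: 1 marking
depth 1: 2 markings reached so far
depth 2: 2 markings reached so far
(frontier empty at depth 2; search complete)
target is not among the 2 markings reachable within 5 steps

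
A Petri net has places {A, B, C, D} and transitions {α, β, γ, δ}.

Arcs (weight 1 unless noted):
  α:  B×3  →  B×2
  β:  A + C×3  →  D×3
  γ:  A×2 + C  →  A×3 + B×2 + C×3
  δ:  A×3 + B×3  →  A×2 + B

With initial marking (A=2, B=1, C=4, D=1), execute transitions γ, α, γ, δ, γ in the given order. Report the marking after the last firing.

(A=4, B=4, C=10, D=1)

step 1: fire γ:  (A=2, B=1, C=4, D=1) → (A=3, B=3, C=6, D=1)
step 2: fire α:  (A=3, B=3, C=6, D=1) → (A=3, B=2, C=6, D=1)
step 3: fire γ:  (A=3, B=2, C=6, D=1) → (A=4, B=4, C=8, D=1)
step 4: fire δ:  (A=4, B=4, C=8, D=1) → (A=3, B=2, C=8, D=1)
step 5: fire γ:  (A=3, B=2, C=8, D=1) → (A=4, B=4, C=10, D=1)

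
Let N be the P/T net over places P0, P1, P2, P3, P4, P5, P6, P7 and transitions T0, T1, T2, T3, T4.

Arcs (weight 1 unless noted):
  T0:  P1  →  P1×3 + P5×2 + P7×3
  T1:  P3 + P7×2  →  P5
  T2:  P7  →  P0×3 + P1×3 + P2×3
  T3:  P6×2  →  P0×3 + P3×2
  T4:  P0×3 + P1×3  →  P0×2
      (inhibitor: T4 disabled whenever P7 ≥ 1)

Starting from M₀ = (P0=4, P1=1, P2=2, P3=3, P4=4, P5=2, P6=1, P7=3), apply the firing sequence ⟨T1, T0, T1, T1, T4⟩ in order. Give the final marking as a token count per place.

(P0=3, P1=0, P2=2, P3=0, P4=4, P5=7, P6=1, P7=0)

step 1: fire T1:  (P0=4, P1=1, P2=2, P3=3, P4=4, P5=2, P6=1, P7=3) → (P0=4, P1=1, P2=2, P3=2, P4=4, P5=3, P6=1, P7=1)
step 2: fire T0:  (P0=4, P1=1, P2=2, P3=2, P4=4, P5=3, P6=1, P7=1) → (P0=4, P1=3, P2=2, P3=2, P4=4, P5=5, P6=1, P7=4)
step 3: fire T1:  (P0=4, P1=3, P2=2, P3=2, P4=4, P5=5, P6=1, P7=4) → (P0=4, P1=3, P2=2, P3=1, P4=4, P5=6, P6=1, P7=2)
step 4: fire T1:  (P0=4, P1=3, P2=2, P3=1, P4=4, P5=6, P6=1, P7=2) → (P0=4, P1=3, P2=2, P3=0, P4=4, P5=7, P6=1, P7=0)
step 5: fire T4:  (P0=4, P1=3, P2=2, P3=0, P4=4, P5=7, P6=1, P7=0) → (P0=3, P1=0, P2=2, P3=0, P4=4, P5=7, P6=1, P7=0)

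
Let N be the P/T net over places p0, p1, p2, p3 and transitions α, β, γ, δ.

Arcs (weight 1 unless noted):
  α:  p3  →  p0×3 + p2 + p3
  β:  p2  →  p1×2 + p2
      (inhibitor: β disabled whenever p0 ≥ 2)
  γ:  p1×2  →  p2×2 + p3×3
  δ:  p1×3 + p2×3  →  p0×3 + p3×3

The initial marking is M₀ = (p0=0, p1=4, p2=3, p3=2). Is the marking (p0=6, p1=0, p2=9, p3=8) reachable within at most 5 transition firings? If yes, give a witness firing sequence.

step 1: fire α:  (p0=0, p1=4, p2=3, p3=2) → (p0=3, p1=4, p2=4, p3=2)
step 2: fire α:  (p0=3, p1=4, p2=4, p3=2) → (p0=6, p1=4, p2=5, p3=2)
step 3: fire γ:  (p0=6, p1=4, p2=5, p3=2) → (p0=6, p1=2, p2=7, p3=5)
step 4: fire γ:  (p0=6, p1=2, p2=7, p3=5) → (p0=6, p1=0, p2=9, p3=8)

YES — reachable via ⟨α, α, γ, γ⟩ (4 firings)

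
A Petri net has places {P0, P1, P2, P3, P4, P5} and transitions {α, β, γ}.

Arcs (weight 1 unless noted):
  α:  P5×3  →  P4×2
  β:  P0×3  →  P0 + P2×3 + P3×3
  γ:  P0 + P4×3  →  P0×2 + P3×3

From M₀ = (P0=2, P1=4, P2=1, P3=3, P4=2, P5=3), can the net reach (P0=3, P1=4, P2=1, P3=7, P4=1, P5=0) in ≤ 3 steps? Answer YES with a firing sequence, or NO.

depth 0: 1 marking
depth 1: 2 markings reached so far
depth 2: 3 markings reached so far
depth 3: 4 markings reached so far
target is not among the 4 markings reachable within 3 steps

NO — not reachable within 3 firings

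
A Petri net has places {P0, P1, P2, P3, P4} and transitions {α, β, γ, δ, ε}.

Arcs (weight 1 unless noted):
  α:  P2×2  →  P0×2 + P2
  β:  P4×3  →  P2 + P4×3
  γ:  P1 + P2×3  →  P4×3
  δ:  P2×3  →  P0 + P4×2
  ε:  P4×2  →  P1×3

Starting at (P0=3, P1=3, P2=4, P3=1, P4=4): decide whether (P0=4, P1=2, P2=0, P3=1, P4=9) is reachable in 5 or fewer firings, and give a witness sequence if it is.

YES — reachable via ⟨β, β, γ, δ⟩ (4 firings)

step 1: fire β:  (P0=3, P1=3, P2=4, P3=1, P4=4) → (P0=3, P1=3, P2=5, P3=1, P4=4)
step 2: fire β:  (P0=3, P1=3, P2=5, P3=1, P4=4) → (P0=3, P1=3, P2=6, P3=1, P4=4)
step 3: fire γ:  (P0=3, P1=3, P2=6, P3=1, P4=4) → (P0=3, P1=2, P2=3, P3=1, P4=7)
step 4: fire δ:  (P0=3, P1=2, P2=3, P3=1, P4=7) → (P0=4, P1=2, P2=0, P3=1, P4=9)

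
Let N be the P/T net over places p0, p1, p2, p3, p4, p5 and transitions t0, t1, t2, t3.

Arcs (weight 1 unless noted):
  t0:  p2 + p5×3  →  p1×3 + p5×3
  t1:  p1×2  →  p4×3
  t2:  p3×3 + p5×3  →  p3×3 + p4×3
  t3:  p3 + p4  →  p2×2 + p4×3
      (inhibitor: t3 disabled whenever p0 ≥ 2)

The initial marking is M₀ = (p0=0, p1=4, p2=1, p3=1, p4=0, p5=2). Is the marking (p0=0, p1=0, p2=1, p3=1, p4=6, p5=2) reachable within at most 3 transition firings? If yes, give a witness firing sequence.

YES — reachable via ⟨t1, t1⟩ (2 firings)

step 1: fire t1:  (p0=0, p1=4, p2=1, p3=1, p4=0, p5=2) → (p0=0, p1=2, p2=1, p3=1, p4=3, p5=2)
step 2: fire t1:  (p0=0, p1=2, p2=1, p3=1, p4=3, p5=2) → (p0=0, p1=0, p2=1, p3=1, p4=6, p5=2)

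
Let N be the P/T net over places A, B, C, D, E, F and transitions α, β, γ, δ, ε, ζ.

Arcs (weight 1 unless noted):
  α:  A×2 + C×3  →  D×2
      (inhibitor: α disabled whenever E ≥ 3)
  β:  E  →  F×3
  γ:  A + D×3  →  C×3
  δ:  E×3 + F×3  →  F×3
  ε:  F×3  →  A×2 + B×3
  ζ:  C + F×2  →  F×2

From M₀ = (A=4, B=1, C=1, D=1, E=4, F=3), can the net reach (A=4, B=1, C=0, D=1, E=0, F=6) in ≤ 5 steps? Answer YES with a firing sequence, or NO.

step 1: fire β:  (A=4, B=1, C=1, D=1, E=4, F=3) → (A=4, B=1, C=1, D=1, E=3, F=6)
step 2: fire δ:  (A=4, B=1, C=1, D=1, E=3, F=6) → (A=4, B=1, C=1, D=1, E=0, F=6)
step 3: fire ζ:  (A=4, B=1, C=1, D=1, E=0, F=6) → (A=4, B=1, C=0, D=1, E=0, F=6)

YES — reachable via ⟨β, δ, ζ⟩ (3 firings)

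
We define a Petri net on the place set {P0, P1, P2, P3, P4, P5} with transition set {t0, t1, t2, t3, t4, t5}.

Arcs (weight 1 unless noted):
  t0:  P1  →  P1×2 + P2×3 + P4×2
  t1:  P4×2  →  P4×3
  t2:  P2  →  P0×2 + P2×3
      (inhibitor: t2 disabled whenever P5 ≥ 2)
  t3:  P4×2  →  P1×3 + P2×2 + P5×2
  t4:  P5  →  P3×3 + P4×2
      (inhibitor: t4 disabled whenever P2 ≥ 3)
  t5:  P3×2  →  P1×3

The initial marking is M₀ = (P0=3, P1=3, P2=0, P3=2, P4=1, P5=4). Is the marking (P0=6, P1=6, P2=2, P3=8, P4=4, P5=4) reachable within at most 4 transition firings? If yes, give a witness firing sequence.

depth 0: 1 marking
depth 1: 4 markings reached so far
depth 2: 13 markings reached so far
depth 3: 35 markings reached so far
depth 4: 81 markings reached so far
target is not among the 81 markings reachable within 4 steps

NO — not reachable within 4 firings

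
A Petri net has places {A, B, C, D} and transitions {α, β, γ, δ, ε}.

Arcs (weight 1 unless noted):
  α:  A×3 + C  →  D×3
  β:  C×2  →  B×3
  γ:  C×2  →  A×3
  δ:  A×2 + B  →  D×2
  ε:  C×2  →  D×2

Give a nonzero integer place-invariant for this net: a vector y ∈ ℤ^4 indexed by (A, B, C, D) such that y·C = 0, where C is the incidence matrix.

Incidence matrix C (rows=places, cols=transitions):
        α    β    γ    δ    ε
    A  -3    0    3   -2    0
    B   0    3    0   -1    0
    C  -1   -2   -2    0   -2
    D   3    0    0    2    2

Candidate y = [2, 2, 3, 3]; check y·C column-wise:
  col α: 2·-3 + 2·0 + 3·-1 + 3·3 = 0
  col β: 2·0 + 2·3 + 3·-2 + 3·0 = 0
  col γ: 2·3 + 2·0 + 3·-2 + 3·0 = 0
  col δ: 2·-2 + 2·-1 + 3·0 + 3·2 = 0
  col ε: 2·0 + 2·0 + 3·-2 + 3·2 = 0

y = (A:2, B:2, C:3, D:3)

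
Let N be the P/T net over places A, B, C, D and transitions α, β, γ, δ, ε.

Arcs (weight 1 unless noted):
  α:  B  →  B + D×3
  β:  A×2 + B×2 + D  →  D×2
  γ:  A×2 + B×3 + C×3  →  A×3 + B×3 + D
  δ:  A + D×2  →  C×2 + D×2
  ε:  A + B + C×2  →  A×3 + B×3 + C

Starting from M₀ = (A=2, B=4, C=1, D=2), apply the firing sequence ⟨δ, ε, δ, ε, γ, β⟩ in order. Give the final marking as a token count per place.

(A=3, B=6, C=0, D=4)

step 1: fire δ:  (A=2, B=4, C=1, D=2) → (A=1, B=4, C=3, D=2)
step 2: fire ε:  (A=1, B=4, C=3, D=2) → (A=3, B=6, C=2, D=2)
step 3: fire δ:  (A=3, B=6, C=2, D=2) → (A=2, B=6, C=4, D=2)
step 4: fire ε:  (A=2, B=6, C=4, D=2) → (A=4, B=8, C=3, D=2)
step 5: fire γ:  (A=4, B=8, C=3, D=2) → (A=5, B=8, C=0, D=3)
step 6: fire β:  (A=5, B=8, C=0, D=3) → (A=3, B=6, C=0, D=4)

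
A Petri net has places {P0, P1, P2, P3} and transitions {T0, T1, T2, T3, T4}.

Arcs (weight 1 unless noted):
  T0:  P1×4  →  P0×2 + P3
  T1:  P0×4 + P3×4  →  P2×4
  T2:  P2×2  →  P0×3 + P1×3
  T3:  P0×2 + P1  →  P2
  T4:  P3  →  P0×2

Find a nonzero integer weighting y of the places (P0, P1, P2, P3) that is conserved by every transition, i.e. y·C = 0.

y = (P0:1, P1:1, P2:3, P3:2)

Incidence matrix C (rows=places, cols=transitions):
       T0   T1   T2   T3   T4
   P0   2   -4    3   -2    2
   P1  -4    0    3   -1    0
   P2   0    4   -2    1    0
   P3   1   -4    0    0   -1

Candidate y = [1, 1, 3, 2]; check y·C column-wise:
  col T0: 1·2 + 1·-4 + 3·0 + 2·1 = 0
  col T1: 1·-4 + 1·0 + 3·4 + 2·-4 = 0
  col T2: 1·3 + 1·3 + 3·-2 + 2·0 = 0
  col T3: 1·-2 + 1·-1 + 3·1 + 2·0 = 0
  col T4: 1·2 + 1·0 + 3·0 + 2·-1 = 0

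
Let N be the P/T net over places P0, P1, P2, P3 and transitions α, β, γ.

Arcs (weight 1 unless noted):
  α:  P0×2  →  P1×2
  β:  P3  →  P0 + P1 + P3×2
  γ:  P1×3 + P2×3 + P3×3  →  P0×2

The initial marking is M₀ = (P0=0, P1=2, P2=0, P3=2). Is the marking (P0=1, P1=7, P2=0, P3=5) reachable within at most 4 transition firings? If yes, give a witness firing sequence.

YES — reachable via ⟨β, β, α, β⟩ (4 firings)

step 1: fire β:  (P0=0, P1=2, P2=0, P3=2) → (P0=1, P1=3, P2=0, P3=3)
step 2: fire β:  (P0=1, P1=3, P2=0, P3=3) → (P0=2, P1=4, P2=0, P3=4)
step 3: fire α:  (P0=2, P1=4, P2=0, P3=4) → (P0=0, P1=6, P2=0, P3=4)
step 4: fire β:  (P0=0, P1=6, P2=0, P3=4) → (P0=1, P1=7, P2=0, P3=5)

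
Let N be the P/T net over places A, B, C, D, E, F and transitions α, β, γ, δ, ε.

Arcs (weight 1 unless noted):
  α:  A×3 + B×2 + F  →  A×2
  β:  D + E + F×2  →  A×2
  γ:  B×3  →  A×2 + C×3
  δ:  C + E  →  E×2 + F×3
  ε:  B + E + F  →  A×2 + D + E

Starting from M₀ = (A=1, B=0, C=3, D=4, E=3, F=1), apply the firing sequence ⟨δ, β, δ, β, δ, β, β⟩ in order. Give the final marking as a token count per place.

step 1: fire δ:  (A=1, B=0, C=3, D=4, E=3, F=1) → (A=1, B=0, C=2, D=4, E=4, F=4)
step 2: fire β:  (A=1, B=0, C=2, D=4, E=4, F=4) → (A=3, B=0, C=2, D=3, E=3, F=2)
step 3: fire δ:  (A=3, B=0, C=2, D=3, E=3, F=2) → (A=3, B=0, C=1, D=3, E=4, F=5)
step 4: fire β:  (A=3, B=0, C=1, D=3, E=4, F=5) → (A=5, B=0, C=1, D=2, E=3, F=3)
step 5: fire δ:  (A=5, B=0, C=1, D=2, E=3, F=3) → (A=5, B=0, C=0, D=2, E=4, F=6)
step 6: fire β:  (A=5, B=0, C=0, D=2, E=4, F=6) → (A=7, B=0, C=0, D=1, E=3, F=4)
step 7: fire β:  (A=7, B=0, C=0, D=1, E=3, F=4) → (A=9, B=0, C=0, D=0, E=2, F=2)

(A=9, B=0, C=0, D=0, E=2, F=2)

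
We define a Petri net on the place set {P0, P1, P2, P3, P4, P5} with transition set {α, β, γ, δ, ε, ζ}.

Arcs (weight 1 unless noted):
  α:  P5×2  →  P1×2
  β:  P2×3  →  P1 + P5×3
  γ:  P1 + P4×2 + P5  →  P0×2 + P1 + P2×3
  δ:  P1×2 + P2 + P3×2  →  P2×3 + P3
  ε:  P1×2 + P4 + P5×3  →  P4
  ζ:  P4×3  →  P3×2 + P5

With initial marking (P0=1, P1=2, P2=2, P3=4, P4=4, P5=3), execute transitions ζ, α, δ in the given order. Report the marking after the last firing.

step 1: fire ζ:  (P0=1, P1=2, P2=2, P3=4, P4=4, P5=3) → (P0=1, P1=2, P2=2, P3=6, P4=1, P5=4)
step 2: fire α:  (P0=1, P1=2, P2=2, P3=6, P4=1, P5=4) → (P0=1, P1=4, P2=2, P3=6, P4=1, P5=2)
step 3: fire δ:  (P0=1, P1=4, P2=2, P3=6, P4=1, P5=2) → (P0=1, P1=2, P2=4, P3=5, P4=1, P5=2)

(P0=1, P1=2, P2=4, P3=5, P4=1, P5=2)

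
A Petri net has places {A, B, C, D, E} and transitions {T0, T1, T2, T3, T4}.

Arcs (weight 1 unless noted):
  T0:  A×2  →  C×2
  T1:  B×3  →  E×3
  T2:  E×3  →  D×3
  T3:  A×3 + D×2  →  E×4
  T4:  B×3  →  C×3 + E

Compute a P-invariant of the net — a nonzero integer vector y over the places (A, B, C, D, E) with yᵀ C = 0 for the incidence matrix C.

Incidence matrix C (rows=places, cols=transitions):
       T0   T1   T2   T3   T4
    A  -2    0    0   -3    0
    B   0   -3    0    0   -3
    C   2    0    0    0    3
    D   0    0    3   -2    0
    E   0    3   -3    4    1

Candidate y = [2, 3, 2, 3, 3]; check y·C column-wise:
  col T0: 2·-2 + 3·0 + 2·2 + 3·0 + 3·0 = 0
  col T1: 2·0 + 3·-3 + 2·0 + 3·0 + 3·3 = 0
  col T2: 2·0 + 3·0 + 2·0 + 3·3 + 3·-3 = 0
  col T3: 2·-3 + 3·0 + 2·0 + 3·-2 + 3·4 = 0
  col T4: 2·0 + 3·-3 + 2·3 + 3·0 + 3·1 = 0

y = (A:2, B:3, C:2, D:3, E:3)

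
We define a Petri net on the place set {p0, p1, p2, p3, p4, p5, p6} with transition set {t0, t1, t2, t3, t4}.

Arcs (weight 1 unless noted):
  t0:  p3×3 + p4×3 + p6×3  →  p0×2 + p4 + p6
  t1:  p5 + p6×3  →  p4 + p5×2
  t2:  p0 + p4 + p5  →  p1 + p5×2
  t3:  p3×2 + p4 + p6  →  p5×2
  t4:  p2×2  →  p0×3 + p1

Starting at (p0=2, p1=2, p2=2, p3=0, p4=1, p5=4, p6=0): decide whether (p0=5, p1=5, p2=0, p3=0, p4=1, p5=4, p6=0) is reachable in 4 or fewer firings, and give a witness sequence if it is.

NO — not reachable within 4 firings

depth 0: 1 marking
depth 1: 3 markings reached so far
depth 2: 4 markings reached so far
depth 3: 4 markings reached so far
(frontier empty at depth 3; search complete)
target is not among the 4 markings reachable within 4 steps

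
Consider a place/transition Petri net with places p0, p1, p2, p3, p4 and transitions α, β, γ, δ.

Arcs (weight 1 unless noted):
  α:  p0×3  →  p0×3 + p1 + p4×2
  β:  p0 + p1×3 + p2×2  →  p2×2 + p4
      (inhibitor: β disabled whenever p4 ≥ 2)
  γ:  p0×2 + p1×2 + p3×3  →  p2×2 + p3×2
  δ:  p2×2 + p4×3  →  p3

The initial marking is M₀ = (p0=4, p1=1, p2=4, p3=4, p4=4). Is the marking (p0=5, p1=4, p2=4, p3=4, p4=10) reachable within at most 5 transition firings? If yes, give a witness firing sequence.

NO — not reachable within 5 firings

depth 0: 1 marking
depth 1: 3 markings reached so far
depth 2: 6 markings reached so far
depth 3: 11 markings reached so far
depth 4: 17 markings reached so far
depth 5: 24 markings reached so far
target is not among the 24 markings reachable within 5 steps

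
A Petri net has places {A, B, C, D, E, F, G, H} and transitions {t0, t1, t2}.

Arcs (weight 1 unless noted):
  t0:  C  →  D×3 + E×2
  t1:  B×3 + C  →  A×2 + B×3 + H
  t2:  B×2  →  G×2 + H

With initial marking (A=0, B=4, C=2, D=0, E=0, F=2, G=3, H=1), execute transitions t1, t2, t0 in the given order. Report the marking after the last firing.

(A=2, B=2, C=0, D=3, E=2, F=2, G=5, H=3)

step 1: fire t1:  (A=0, B=4, C=2, D=0, E=0, F=2, G=3, H=1) → (A=2, B=4, C=1, D=0, E=0, F=2, G=3, H=2)
step 2: fire t2:  (A=2, B=4, C=1, D=0, E=0, F=2, G=3, H=2) → (A=2, B=2, C=1, D=0, E=0, F=2, G=5, H=3)
step 3: fire t0:  (A=2, B=2, C=1, D=0, E=0, F=2, G=5, H=3) → (A=2, B=2, C=0, D=3, E=2, F=2, G=5, H=3)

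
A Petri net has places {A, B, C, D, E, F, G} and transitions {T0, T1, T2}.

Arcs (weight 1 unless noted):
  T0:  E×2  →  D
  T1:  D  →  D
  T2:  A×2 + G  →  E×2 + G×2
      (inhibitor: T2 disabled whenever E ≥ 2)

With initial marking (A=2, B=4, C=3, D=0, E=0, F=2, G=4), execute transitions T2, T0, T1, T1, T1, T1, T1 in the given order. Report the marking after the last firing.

step 1: fire T2:  (A=2, B=4, C=3, D=0, E=0, F=2, G=4) → (A=0, B=4, C=3, D=0, E=2, F=2, G=5)
step 2: fire T0:  (A=0, B=4, C=3, D=0, E=2, F=2, G=5) → (A=0, B=4, C=3, D=1, E=0, F=2, G=5)
step 3: fire T1:  (A=0, B=4, C=3, D=1, E=0, F=2, G=5) → (A=0, B=4, C=3, D=1, E=0, F=2, G=5)
step 4: fire T1:  (A=0, B=4, C=3, D=1, E=0, F=2, G=5) → (A=0, B=4, C=3, D=1, E=0, F=2, G=5)
step 5: fire T1:  (A=0, B=4, C=3, D=1, E=0, F=2, G=5) → (A=0, B=4, C=3, D=1, E=0, F=2, G=5)
step 6: fire T1:  (A=0, B=4, C=3, D=1, E=0, F=2, G=5) → (A=0, B=4, C=3, D=1, E=0, F=2, G=5)
step 7: fire T1:  (A=0, B=4, C=3, D=1, E=0, F=2, G=5) → (A=0, B=4, C=3, D=1, E=0, F=2, G=5)

(A=0, B=4, C=3, D=1, E=0, F=2, G=5)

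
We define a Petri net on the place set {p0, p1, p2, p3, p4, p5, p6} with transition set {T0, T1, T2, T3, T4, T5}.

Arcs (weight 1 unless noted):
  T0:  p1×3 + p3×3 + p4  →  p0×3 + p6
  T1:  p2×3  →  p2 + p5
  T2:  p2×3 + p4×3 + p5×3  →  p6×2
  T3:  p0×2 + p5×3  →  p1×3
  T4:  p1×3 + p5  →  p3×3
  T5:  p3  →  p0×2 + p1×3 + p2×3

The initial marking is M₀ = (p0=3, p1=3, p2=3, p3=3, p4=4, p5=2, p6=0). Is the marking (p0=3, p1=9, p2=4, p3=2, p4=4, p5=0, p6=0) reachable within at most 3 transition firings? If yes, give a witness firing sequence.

step 1: fire T1:  (p0=3, p1=3, p2=3, p3=3, p4=4, p5=2, p6=0) → (p0=3, p1=3, p2=1, p3=3, p4=4, p5=3, p6=0)
step 2: fire T3:  (p0=3, p1=3, p2=1, p3=3, p4=4, p5=3, p6=0) → (p0=1, p1=6, p2=1, p3=3, p4=4, p5=0, p6=0)
step 3: fire T5:  (p0=1, p1=6, p2=1, p3=3, p4=4, p5=0, p6=0) → (p0=3, p1=9, p2=4, p3=2, p4=4, p5=0, p6=0)

YES — reachable via ⟨T1, T3, T5⟩ (3 firings)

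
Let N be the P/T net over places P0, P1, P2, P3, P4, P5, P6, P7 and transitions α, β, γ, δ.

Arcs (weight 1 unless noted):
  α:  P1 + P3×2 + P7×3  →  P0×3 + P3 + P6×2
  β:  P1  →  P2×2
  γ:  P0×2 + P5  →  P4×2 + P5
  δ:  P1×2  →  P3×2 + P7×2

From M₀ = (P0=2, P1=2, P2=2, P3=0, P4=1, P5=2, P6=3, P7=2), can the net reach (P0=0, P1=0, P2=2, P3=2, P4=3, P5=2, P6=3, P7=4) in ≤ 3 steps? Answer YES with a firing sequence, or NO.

step 1: fire γ:  (P0=2, P1=2, P2=2, P3=0, P4=1, P5=2, P6=3, P7=2) → (P0=0, P1=2, P2=2, P3=0, P4=3, P5=2, P6=3, P7=2)
step 2: fire δ:  (P0=0, P1=2, P2=2, P3=0, P4=3, P5=2, P6=3, P7=2) → (P0=0, P1=0, P2=2, P3=2, P4=3, P5=2, P6=3, P7=4)

YES — reachable via ⟨γ, δ⟩ (2 firings)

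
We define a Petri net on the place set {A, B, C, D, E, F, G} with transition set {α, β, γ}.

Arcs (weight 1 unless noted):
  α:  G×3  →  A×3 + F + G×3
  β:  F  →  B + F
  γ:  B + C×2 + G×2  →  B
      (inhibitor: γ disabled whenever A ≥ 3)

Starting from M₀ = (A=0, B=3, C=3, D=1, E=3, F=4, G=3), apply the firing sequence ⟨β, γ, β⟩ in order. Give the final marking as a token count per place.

step 1: fire β:  (A=0, B=3, C=3, D=1, E=3, F=4, G=3) → (A=0, B=4, C=3, D=1, E=3, F=4, G=3)
step 2: fire γ:  (A=0, B=4, C=3, D=1, E=3, F=4, G=3) → (A=0, B=4, C=1, D=1, E=3, F=4, G=1)
step 3: fire β:  (A=0, B=4, C=1, D=1, E=3, F=4, G=1) → (A=0, B=5, C=1, D=1, E=3, F=4, G=1)

(A=0, B=5, C=1, D=1, E=3, F=4, G=1)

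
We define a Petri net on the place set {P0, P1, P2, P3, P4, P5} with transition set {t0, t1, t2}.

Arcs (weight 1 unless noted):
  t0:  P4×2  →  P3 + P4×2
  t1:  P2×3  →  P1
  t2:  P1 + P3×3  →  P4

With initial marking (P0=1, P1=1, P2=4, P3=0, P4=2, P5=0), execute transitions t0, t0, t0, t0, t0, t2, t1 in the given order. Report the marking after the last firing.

(P0=1, P1=1, P2=1, P3=2, P4=3, P5=0)

step 1: fire t0:  (P0=1, P1=1, P2=4, P3=0, P4=2, P5=0) → (P0=1, P1=1, P2=4, P3=1, P4=2, P5=0)
step 2: fire t0:  (P0=1, P1=1, P2=4, P3=1, P4=2, P5=0) → (P0=1, P1=1, P2=4, P3=2, P4=2, P5=0)
step 3: fire t0:  (P0=1, P1=1, P2=4, P3=2, P4=2, P5=0) → (P0=1, P1=1, P2=4, P3=3, P4=2, P5=0)
step 4: fire t0:  (P0=1, P1=1, P2=4, P3=3, P4=2, P5=0) → (P0=1, P1=1, P2=4, P3=4, P4=2, P5=0)
step 5: fire t0:  (P0=1, P1=1, P2=4, P3=4, P4=2, P5=0) → (P0=1, P1=1, P2=4, P3=5, P4=2, P5=0)
step 6: fire t2:  (P0=1, P1=1, P2=4, P3=5, P4=2, P5=0) → (P0=1, P1=0, P2=4, P3=2, P4=3, P5=0)
step 7: fire t1:  (P0=1, P1=0, P2=4, P3=2, P4=3, P5=0) → (P0=1, P1=1, P2=1, P3=2, P4=3, P5=0)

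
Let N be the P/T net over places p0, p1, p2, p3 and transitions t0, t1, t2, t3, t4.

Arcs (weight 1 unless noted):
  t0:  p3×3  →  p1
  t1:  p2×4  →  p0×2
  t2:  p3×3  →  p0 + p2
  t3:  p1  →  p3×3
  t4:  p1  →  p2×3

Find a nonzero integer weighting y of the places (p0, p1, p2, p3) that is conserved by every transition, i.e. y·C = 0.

Incidence matrix C (rows=places, cols=transitions):
       t0   t1   t2   t3   t4
   p0   0    2    1    0    0
   p1   1    0    0   -1   -1
   p2   0   -4    1    0    3
   p3  -3    0   -3    3    0

Candidate y = [2, 3, 1, 1]; check y·C column-wise:
  col t0: 2·0 + 3·1 + 1·0 + 1·-3 = 0
  col t1: 2·2 + 3·0 + 1·-4 + 1·0 = 0
  col t2: 2·1 + 3·0 + 1·1 + 1·-3 = 0
  col t3: 2·0 + 3·-1 + 1·0 + 1·3 = 0
  col t4: 2·0 + 3·-1 + 1·3 + 1·0 = 0

y = (p0:2, p1:3, p2:1, p3:1)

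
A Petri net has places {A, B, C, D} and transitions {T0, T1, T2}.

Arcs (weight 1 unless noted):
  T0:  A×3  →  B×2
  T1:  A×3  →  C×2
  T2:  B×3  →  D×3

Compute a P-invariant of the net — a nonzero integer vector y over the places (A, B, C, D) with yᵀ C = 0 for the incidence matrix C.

y = (A:2, B:3, C:3, D:3)

Incidence matrix C (rows=places, cols=transitions):
       T0   T1   T2
    A  -3   -3    0
    B   2    0   -3
    C   0    2    0
    D   0    0    3

Candidate y = [2, 3, 3, 3]; check y·C column-wise:
  col T0: 2·-3 + 3·2 + 3·0 + 3·0 = 0
  col T1: 2·-3 + 3·0 + 3·2 + 3·0 = 0
  col T2: 2·0 + 3·-3 + 3·0 + 3·3 = 0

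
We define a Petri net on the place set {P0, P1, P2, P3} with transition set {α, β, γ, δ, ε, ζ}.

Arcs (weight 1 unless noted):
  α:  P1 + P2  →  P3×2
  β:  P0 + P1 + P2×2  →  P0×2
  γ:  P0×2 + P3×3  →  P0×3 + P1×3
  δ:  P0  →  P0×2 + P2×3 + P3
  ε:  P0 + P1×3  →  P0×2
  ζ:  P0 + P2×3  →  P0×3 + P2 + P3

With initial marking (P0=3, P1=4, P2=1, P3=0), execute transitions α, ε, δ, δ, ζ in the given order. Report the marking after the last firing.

(P0=8, P1=0, P2=4, P3=5)

step 1: fire α:  (P0=3, P1=4, P2=1, P3=0) → (P0=3, P1=3, P2=0, P3=2)
step 2: fire ε:  (P0=3, P1=3, P2=0, P3=2) → (P0=4, P1=0, P2=0, P3=2)
step 3: fire δ:  (P0=4, P1=0, P2=0, P3=2) → (P0=5, P1=0, P2=3, P3=3)
step 4: fire δ:  (P0=5, P1=0, P2=3, P3=3) → (P0=6, P1=0, P2=6, P3=4)
step 5: fire ζ:  (P0=6, P1=0, P2=6, P3=4) → (P0=8, P1=0, P2=4, P3=5)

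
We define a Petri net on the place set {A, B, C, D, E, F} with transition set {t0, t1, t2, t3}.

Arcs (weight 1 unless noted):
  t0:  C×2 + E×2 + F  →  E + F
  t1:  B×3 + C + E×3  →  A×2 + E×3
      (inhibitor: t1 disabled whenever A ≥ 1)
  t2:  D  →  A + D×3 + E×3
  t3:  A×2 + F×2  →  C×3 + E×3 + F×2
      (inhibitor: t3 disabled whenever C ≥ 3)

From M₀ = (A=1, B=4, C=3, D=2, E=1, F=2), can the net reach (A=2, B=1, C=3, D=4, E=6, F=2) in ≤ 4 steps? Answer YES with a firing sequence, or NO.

step 1: fire t2:  (A=1, B=4, C=3, D=2, E=1, F=2) → (A=2, B=4, C=3, D=4, E=4, F=2)
step 2: fire t0:  (A=2, B=4, C=3, D=4, E=4, F=2) → (A=2, B=4, C=1, D=4, E=3, F=2)
step 3: fire t3:  (A=2, B=4, C=1, D=4, E=3, F=2) → (A=0, B=4, C=4, D=4, E=6, F=2)
step 4: fire t1:  (A=0, B=4, C=4, D=4, E=6, F=2) → (A=2, B=1, C=3, D=4, E=6, F=2)

YES — reachable via ⟨t2, t0, t3, t1⟩ (4 firings)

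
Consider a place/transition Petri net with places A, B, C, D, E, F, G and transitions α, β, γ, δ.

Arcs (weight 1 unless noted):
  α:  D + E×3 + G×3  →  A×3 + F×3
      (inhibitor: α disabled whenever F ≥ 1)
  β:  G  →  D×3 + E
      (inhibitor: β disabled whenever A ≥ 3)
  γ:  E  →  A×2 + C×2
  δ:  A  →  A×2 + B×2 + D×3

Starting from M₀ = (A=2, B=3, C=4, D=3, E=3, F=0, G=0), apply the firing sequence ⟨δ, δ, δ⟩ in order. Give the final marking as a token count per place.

step 1: fire δ:  (A=2, B=3, C=4, D=3, E=3, F=0, G=0) → (A=3, B=5, C=4, D=6, E=3, F=0, G=0)
step 2: fire δ:  (A=3, B=5, C=4, D=6, E=3, F=0, G=0) → (A=4, B=7, C=4, D=9, E=3, F=0, G=0)
step 3: fire δ:  (A=4, B=7, C=4, D=9, E=3, F=0, G=0) → (A=5, B=9, C=4, D=12, E=3, F=0, G=0)

(A=5, B=9, C=4, D=12, E=3, F=0, G=0)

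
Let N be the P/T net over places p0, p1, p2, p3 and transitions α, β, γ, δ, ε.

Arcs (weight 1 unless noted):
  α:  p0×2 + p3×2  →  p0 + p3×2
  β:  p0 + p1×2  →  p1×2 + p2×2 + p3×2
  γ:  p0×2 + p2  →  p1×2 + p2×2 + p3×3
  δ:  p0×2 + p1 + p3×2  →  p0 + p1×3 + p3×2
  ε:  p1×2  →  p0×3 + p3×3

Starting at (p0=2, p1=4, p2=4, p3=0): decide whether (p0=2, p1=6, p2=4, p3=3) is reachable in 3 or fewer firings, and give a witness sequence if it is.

NO — not reachable within 3 firings

depth 0: 1 marking
depth 1: 4 markings reached so far
depth 2: 10 markings reached so far
depth 3: 24 markings reached so far
target is not among the 24 markings reachable within 3 steps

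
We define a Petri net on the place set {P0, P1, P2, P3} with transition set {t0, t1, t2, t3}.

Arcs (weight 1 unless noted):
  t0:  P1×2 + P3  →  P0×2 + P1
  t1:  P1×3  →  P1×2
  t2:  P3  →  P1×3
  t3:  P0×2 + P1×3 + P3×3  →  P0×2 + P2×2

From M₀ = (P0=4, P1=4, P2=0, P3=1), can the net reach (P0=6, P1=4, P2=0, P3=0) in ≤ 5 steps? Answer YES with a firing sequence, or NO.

NO — not reachable within 5 firings

depth 0: 1 marking
depth 1: 4 markings reached so far
depth 2: 7 markings reached so far
depth 3: 9 markings reached so far
depth 4: 10 markings reached so far
depth 5: 11 markings reached so far
target is not among the 11 markings reachable within 5 steps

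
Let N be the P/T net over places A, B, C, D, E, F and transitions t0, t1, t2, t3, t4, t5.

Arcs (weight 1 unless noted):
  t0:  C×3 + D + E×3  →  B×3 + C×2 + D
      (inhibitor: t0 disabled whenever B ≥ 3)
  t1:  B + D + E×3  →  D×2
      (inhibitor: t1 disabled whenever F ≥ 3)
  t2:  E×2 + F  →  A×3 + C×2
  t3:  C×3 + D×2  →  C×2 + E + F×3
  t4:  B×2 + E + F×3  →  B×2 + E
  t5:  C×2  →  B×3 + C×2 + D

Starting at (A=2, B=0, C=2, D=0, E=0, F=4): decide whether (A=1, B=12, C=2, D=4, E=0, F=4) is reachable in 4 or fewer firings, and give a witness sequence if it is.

NO — not reachable within 4 firings

depth 0: 1 marking
depth 1: 2 markings reached so far
depth 2: 3 markings reached so far
depth 3: 4 markings reached so far
depth 4: 5 markings reached so far
target is not among the 5 markings reachable within 4 steps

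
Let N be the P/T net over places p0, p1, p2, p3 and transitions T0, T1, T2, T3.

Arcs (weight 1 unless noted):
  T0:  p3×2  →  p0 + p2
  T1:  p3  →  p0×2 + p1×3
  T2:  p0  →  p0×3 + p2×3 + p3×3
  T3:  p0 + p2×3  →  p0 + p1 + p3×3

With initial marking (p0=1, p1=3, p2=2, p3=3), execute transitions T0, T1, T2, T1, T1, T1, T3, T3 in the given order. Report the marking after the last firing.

step 1: fire T0:  (p0=1, p1=3, p2=2, p3=3) → (p0=2, p1=3, p2=3, p3=1)
step 2: fire T1:  (p0=2, p1=3, p2=3, p3=1) → (p0=4, p1=6, p2=3, p3=0)
step 3: fire T2:  (p0=4, p1=6, p2=3, p3=0) → (p0=6, p1=6, p2=6, p3=3)
step 4: fire T1:  (p0=6, p1=6, p2=6, p3=3) → (p0=8, p1=9, p2=6, p3=2)
step 5: fire T1:  (p0=8, p1=9, p2=6, p3=2) → (p0=10, p1=12, p2=6, p3=1)
step 6: fire T1:  (p0=10, p1=12, p2=6, p3=1) → (p0=12, p1=15, p2=6, p3=0)
step 7: fire T3:  (p0=12, p1=15, p2=6, p3=0) → (p0=12, p1=16, p2=3, p3=3)
step 8: fire T3:  (p0=12, p1=16, p2=3, p3=3) → (p0=12, p1=17, p2=0, p3=6)

(p0=12, p1=17, p2=0, p3=6)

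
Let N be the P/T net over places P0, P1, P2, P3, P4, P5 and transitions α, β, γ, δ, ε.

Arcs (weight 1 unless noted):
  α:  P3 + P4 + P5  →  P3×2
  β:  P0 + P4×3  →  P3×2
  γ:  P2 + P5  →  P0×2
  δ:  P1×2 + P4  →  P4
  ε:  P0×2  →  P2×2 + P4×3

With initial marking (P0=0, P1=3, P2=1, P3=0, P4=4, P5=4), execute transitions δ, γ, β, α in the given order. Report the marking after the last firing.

(P0=1, P1=1, P2=0, P3=3, P4=0, P5=2)

step 1: fire δ:  (P0=0, P1=3, P2=1, P3=0, P4=4, P5=4) → (P0=0, P1=1, P2=1, P3=0, P4=4, P5=4)
step 2: fire γ:  (P0=0, P1=1, P2=1, P3=0, P4=4, P5=4) → (P0=2, P1=1, P2=0, P3=0, P4=4, P5=3)
step 3: fire β:  (P0=2, P1=1, P2=0, P3=0, P4=4, P5=3) → (P0=1, P1=1, P2=0, P3=2, P4=1, P5=3)
step 4: fire α:  (P0=1, P1=1, P2=0, P3=2, P4=1, P5=3) → (P0=1, P1=1, P2=0, P3=3, P4=0, P5=2)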